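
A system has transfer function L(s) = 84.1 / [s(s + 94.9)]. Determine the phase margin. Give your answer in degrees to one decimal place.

89.5°

Gain crossover: |L(jω)| = 1 at ω ≈ 0.886 rad/s.
∠L(j0.886) = −90° − arctan(0.886/94.9) ≈ -90.54°
PM = 180° + (-90.54°) = 89.46°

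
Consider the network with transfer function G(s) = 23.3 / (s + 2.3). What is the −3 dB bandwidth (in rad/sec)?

2.3 rad/sec

For a single-pole low-pass, the −3 dB point is at the pole: ω = 2.3 rad/sec.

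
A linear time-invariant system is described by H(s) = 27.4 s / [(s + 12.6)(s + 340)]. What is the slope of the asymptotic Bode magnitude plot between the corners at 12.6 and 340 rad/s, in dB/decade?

In this band the factors already past their corner are: 1 differentiator zero, pole at 12.6; net slope = 0 dB/decade.

0 dB/decade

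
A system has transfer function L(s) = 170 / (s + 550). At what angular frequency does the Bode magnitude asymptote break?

The single real pole at s = −550 gives a corner at ω = 550 rad s⁻¹.

550 rad s⁻¹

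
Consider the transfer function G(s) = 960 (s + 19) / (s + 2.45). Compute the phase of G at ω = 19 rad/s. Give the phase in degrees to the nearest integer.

-38°

∠(j19 + 19) = arctan(19/19) = 45.00°
∠(j19 + 2.45) = arctan(19/2.45) = 82.65°
∠G(j19) = 45.00° − 82.65° = -37.65°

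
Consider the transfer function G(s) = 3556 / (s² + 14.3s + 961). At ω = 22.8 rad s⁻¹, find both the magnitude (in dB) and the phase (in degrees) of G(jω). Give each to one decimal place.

|(j22.8)² + 14.3(j22.8) + 961| = |441.16 + j326.04| = 548.6
|G(j22.8)| = 3556 / 548.6 = 6.4824
20 log₁₀(6.4824) = 16.23 dB
∠[(j22.8)² + 14.3(j22.8) + 961] = ∠[441.16 + j326.04] = 36.47°
∠G(j22.8) = −36.47° = -36.47°

|G| = 16.2 dB, ∠G = -36.5°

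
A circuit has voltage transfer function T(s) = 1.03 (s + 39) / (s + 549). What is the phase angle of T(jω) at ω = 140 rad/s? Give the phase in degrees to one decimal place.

∠(j140 + 39) = arctan(140/39) = 74.43°
∠(j140 + 549) = arctan(140/549) = 14.31°
∠T(j140) = 74.43° − 14.31° = 60.13°

60.1 deg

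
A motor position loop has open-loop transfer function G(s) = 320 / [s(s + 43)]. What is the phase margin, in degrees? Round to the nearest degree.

Gain crossover: |G(jω)| = 1 at ω ≈ 7.34 rad s⁻¹.
∠G(j7.34) = −90° − arctan(7.34/43) ≈ -99.68°
PM = 180° + (-99.68°) = 80.32°

80°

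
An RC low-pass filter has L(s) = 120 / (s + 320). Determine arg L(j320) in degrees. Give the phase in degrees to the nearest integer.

∠(j320 + 320) = arctan(320/320) = 45.00°
∠L(j320) = −45.00° = -45.00°

-45°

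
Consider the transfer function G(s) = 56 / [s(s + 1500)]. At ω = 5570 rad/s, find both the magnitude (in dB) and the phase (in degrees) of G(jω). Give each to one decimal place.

|j5570 + 1500| = √(5570² + 1500²) = 5768
|j5570| = 5570
|G(j5570)| = 56 / (5768 × 5570) = 1.7429e-06
20 log₁₀(1.7429e-06) = -115.17 dB
∠(j5570 + 1500) = arctan(5570/1500) = 74.93°
∠(j5570) = 90.00°
∠G(j5570) = − (74.93° + 90.00°) = -164.93°

|G| = -115.2 dB, ∠G = -164.9 deg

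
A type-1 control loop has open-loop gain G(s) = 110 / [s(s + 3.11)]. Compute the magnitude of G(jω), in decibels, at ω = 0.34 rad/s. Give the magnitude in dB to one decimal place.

40.3 dB

|j0.34 + 3.11| = √(0.34² + 3.11²) = 3.129
|j0.34| = 0.34
|G(j0.34)| = 110 / (3.129 × 0.34) = 103.41
20 log₁₀(103.41) = 40.29 dB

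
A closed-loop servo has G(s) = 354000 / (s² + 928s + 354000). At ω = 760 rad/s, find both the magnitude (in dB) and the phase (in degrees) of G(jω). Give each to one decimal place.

|G| = -6.4 dB, ∠G = -107.6°

|(j760)² + 928(j760) + 354000| = |-2.236e+05 + j7.0528e+05| = 7.399e+05
|G(j760)| = 354000 / 7.399e+05 = 0.47846
20 log₁₀(0.47846) = -6.40 dB
∠[(j760)² + 928(j760) + 354000] = ∠[-2.236e+05 + j7.0528e+05] = 107.59°
∠G(j760) = −107.59° = -107.59°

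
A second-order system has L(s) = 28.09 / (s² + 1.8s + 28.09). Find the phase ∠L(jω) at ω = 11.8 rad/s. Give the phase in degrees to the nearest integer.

-169°

∠[(j11.8)² + 1.8(j11.8) + 28.09] = ∠[-111.15 + j21.24] = 169.18°
∠L(j11.8) = −169.18° = -169.18°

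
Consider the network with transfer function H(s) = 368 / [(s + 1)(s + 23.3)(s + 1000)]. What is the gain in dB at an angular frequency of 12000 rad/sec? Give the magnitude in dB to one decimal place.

-193.5 dB

|j12000 + 1| = √(12000² + 1²) = 1.2e+04
|j12000 + 23.3| = √(12000² + 23.3²) = 1.2e+04
|j12000 + 1000| = √(12000² + 1000²) = 1.204e+04
|H(j12000)| = 368 / (1.2e+04 × 1.2e+04 × 1.204e+04) = 2.1223e-10
20 log₁₀(2.1223e-10) = -193.46 dB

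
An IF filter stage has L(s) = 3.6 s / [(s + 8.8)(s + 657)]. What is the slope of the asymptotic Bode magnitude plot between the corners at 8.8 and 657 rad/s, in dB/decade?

In this band the factors already past their corner are: 1 differentiator zero, pole at 8.8; net slope = 0 dB/decade.

0 dB/decade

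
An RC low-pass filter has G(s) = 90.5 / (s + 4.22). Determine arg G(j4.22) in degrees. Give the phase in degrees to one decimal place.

-45.0 deg

∠(j4.22 + 4.22) = arctan(4.22/4.22) = 45.00°
∠G(j4.22) = −45.00° = -45.00°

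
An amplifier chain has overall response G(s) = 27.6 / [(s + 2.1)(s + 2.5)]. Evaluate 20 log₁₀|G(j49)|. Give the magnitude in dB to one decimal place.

|j49 + 2.1| = √(49² + 2.1²) = 49.04
|j49 + 2.5| = √(49² + 2.5²) = 49.06
|G(j49)| = 27.6 / (49.04 × 49.06) = 0.01147
20 log₁₀(0.01147) = -38.81 dB

-38.8 dB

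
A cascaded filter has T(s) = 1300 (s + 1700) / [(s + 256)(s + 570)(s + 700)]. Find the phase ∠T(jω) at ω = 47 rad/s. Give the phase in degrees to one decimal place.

-17.4 deg

∠(j47 + 1700) = arctan(47/1700) = 1.58°
∠(j47 + 256) = arctan(47/256) = 10.40°
∠(j47 + 570) = arctan(47/570) = 4.71°
∠(j47 + 700) = arctan(47/700) = 3.84°
∠T(j47) = 1.58° − (10.40° + 4.71° + 3.84°) = -17.37°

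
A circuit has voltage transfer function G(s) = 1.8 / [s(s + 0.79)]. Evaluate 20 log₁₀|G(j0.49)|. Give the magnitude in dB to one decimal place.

|j0.49 + 0.79| = √(0.49² + 0.79²) = 0.9296
|j0.49| = 0.49
|G(j0.49)| = 1.8 / (0.9296 × 0.49) = 3.9516
20 log₁₀(3.9516) = 11.94 dB

11.9 dB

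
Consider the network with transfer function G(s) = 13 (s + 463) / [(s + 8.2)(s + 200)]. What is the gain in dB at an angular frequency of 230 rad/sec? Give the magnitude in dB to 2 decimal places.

-20.37 dB

|j230 + 463| = √(230² + 463²) = 517
|j230 + 8.2| = √(230² + 8.2²) = 230.1
|j230 + 200| = √(230² + 200²) = 304.8
|G(j230)| = 13 × 517 / (230.1 × 304.8) = 0.095809
20 log₁₀(0.095809) = -20.372 dB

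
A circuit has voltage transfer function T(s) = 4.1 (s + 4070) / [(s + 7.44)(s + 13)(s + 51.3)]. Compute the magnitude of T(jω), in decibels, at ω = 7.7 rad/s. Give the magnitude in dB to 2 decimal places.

|j7.7 + 4070| = √(7.7² + 4070²) = 4070
|j7.7 + 7.44| = √(7.7² + 7.44²) = 10.71
|j7.7 + 13| = √(7.7² + 13²) = 15.11
|j7.7 + 51.3| = √(7.7² + 51.3²) = 51.87
|T(j7.7)| = 4.1 × 4070 / (10.71 × 15.11 × 51.87) = 1.9884
20 log₁₀(1.9884) = 5.970 dB

5.97 dB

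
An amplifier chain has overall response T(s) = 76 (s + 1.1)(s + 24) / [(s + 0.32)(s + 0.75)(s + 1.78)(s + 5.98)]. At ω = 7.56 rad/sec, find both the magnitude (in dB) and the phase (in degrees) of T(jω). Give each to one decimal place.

|j7.56 + 1.1| = √(7.56² + 1.1²) = 7.64
|j7.56 + 24| = √(7.56² + 24²) = 25.16
|j7.56 + 0.32| = √(7.56² + 0.32²) = 7.567
|j7.56 + 0.75| = √(7.56² + 0.75²) = 7.597
|j7.56 + 1.78| = √(7.56² + 1.78²) = 7.767
|j7.56 + 5.98| = √(7.56² + 5.98²) = 9.639
|T(j7.56)| = 76 × 7.64 × 25.16 / (7.567 × 7.597 × 7.767 × 9.639) = 3.3947
20 log₁₀(3.3947) = 10.62 dB
∠(j7.56 + 1.1) = arctan(7.56/1.1) = 81.72°
∠(j7.56 + 24) = arctan(7.56/24) = 17.48°
∠(j7.56 + 0.32) = arctan(7.56/0.32) = 87.58°
∠(j7.56 + 0.75) = arctan(7.56/0.75) = 84.33°
∠(j7.56 + 1.78) = arctan(7.56/1.78) = 76.75°
∠(j7.56 + 5.98) = arctan(7.56/5.98) = 51.66°
∠T(j7.56) = 81.72° + 17.48° − (87.58° + 84.33° + 76.75° + 51.66°) = -201.11°

|T| = 10.6 dB, ∠T = -201.1°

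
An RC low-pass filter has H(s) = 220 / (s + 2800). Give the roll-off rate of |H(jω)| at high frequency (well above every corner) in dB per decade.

With 0 zeros and 1 pole, the high-frequency asymptotic slope is 20 × (0 − 1) = -20 dB/decade.

-20 dB/decade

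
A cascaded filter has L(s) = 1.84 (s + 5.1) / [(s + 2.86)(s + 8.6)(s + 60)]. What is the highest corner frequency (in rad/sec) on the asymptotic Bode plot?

60 rad/sec

Break frequencies occur at each pole and zero magnitude: 2.86 rad/sec, 5.1 rad/sec, 8.6 rad/sec, 60 rad/sec.
The highest is 60 rad/sec.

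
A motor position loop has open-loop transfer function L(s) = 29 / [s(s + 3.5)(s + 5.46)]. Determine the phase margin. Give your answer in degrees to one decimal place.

54.5°

Gain crossover: |L(jω)| = 1 at ω ≈ 1.37 rad/s.
∠L(j1.37) = −90° − arctan(1.37/3.5) − arctan(1.37/5.46) ≈ -125.48°
PM = 180° + (-125.48°) = 54.52°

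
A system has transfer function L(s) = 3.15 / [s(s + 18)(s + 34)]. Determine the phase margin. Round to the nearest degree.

Gain crossover: |L(jω)| = 1 at ω ≈ 0.00515 rad/sec.
∠L(j0.00515) = −90° − arctan(0.00515/18) − arctan(0.00515/34) ≈ -90.03°
PM = 180° + (-90.03°) = 89.97°

90°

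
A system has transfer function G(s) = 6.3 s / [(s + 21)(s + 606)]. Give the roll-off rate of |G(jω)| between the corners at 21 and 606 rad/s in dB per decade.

0 dB/decade

In this band the factors already past their corner are: 1 differentiator zero, pole at 21; net slope = 0 dB/decade.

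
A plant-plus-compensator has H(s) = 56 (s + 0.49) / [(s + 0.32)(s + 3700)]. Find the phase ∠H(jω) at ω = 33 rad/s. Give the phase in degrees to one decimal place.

∠(j33 + 0.49) = arctan(33/0.49) = 89.15°
∠(j33 + 0.32) = arctan(33/0.32) = 89.44°
∠(j33 + 3700) = arctan(33/3700) = 0.51°
∠H(j33) = 89.15° − (89.44° + 0.51°) = -0.81°

-0.8 deg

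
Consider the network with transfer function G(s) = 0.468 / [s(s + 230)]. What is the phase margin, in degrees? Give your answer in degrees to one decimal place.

90.0 deg

Gain crossover: |G(jω)| = 1 at ω ≈ 0.00203 rad s⁻¹.
∠G(j0.00203) = −90° − arctan(0.00203/230) ≈ -90.00°
PM = 180° + (-90.00°) = 90.00°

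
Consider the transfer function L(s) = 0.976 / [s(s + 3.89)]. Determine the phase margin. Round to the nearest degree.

86 deg

Gain crossover: |L(jω)| = 1 at ω ≈ 0.25 rad/s.
∠L(j0.25) = −90° − arctan(0.25/3.89) ≈ -93.68°
PM = 180° + (-93.68°) = 86.32°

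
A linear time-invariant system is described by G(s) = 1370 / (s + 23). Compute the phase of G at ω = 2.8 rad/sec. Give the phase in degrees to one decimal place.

∠(j2.8 + 23) = arctan(2.8/23) = 6.94°
∠G(j2.8) = −6.94° = -6.94°

-6.9 deg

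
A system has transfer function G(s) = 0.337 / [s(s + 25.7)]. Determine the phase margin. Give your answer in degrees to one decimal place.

90.0°

Gain crossover: |G(jω)| = 1 at ω ≈ 0.0131 rad/s.
∠G(j0.0131) = −90° − arctan(0.0131/25.7) ≈ -90.03°
PM = 180° + (-90.03°) = 89.97°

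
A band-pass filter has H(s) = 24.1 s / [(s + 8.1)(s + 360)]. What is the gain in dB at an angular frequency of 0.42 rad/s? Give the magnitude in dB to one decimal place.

-49.2 dB

|j0.42| = 0.42
|j0.42 + 8.1| = √(0.42² + 8.1²) = 8.111
|j0.42 + 360| = √(0.42² + 360²) = 360
|H(j0.42)| = 24.1 × 0.42 / (8.111 × 360) = 0.0034665
20 log₁₀(0.0034665) = -49.20 dB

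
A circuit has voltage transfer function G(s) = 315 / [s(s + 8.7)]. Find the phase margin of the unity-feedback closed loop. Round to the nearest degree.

27 deg

Gain crossover: |G(jω)| = 1 at ω ≈ 16.7 rad s⁻¹.
∠G(j16.7) = −90° − arctan(16.7/8.7) ≈ -152.50°
PM = 180° + (-152.50°) = 27.50°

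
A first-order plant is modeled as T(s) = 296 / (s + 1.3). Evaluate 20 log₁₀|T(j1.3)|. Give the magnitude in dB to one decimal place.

|j1.3 + 1.3| = √(1.3² + 1.3²) = 1.838
|T(j1.3)| = 296 / 1.838 = 161
20 log₁₀(161) = 44.14 dB

44.1 dB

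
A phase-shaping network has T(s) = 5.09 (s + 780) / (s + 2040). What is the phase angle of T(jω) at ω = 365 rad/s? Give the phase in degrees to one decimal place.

∠(j365 + 780) = arctan(365/780) = 25.08°
∠(j365 + 2040) = arctan(365/2040) = 10.14°
∠T(j365) = 25.08° − 10.14° = 14.93°

14.9 deg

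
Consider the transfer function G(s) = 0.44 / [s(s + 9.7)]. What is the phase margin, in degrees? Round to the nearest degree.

90 deg

Gain crossover: |G(jω)| = 1 at ω ≈ 0.0454 rad/sec.
∠G(j0.0454) = −90° − arctan(0.0454/9.7) ≈ -90.27°
PM = 180° + (-90.27°) = 89.73°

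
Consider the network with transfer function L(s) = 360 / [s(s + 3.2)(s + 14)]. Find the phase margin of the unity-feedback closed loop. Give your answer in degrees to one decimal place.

18.0 deg

Gain crossover: |L(jω)| = 1 at ω ≈ 4.46 rad/s.
∠L(j4.46) = −90° − arctan(4.46/3.2) − arctan(4.46/14) ≈ -162.03°
PM = 180° + (-162.03°) = 17.97°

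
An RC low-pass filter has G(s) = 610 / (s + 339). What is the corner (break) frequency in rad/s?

The single real pole at s = −339 gives a corner at ω = 339 rad/s.

339 rad/s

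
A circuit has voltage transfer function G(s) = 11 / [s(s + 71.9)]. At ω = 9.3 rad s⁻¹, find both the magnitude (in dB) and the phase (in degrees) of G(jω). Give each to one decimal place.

|G| = -35.7 dB, ∠G = -97.4°

|j9.3 + 71.9| = √(9.3² + 71.9²) = 72.5
|j9.3| = 9.3
|G(j9.3)| = 11 / (72.5 × 9.3) = 0.016315
20 log₁₀(0.016315) = -35.75 dB
∠(j9.3 + 71.9) = arctan(9.3/71.9) = 7.37°
∠(j9.3) = 90.00°
∠G(j9.3) = − (7.37° + 90.00°) = -97.37°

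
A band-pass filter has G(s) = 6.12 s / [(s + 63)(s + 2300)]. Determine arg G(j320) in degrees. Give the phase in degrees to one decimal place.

∠(j320) = 90.00°
∠(j320 + 63) = arctan(320/63) = 78.86°
∠(j320 + 2300) = arctan(320/2300) = 7.92°
∠G(j320) = 90.00° − (78.86° + 7.92°) = 3.22°

3.2°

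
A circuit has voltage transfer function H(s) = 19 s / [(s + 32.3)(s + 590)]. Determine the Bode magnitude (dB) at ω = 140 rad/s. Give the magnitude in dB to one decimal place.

-30.3 dB

|j140| = 140
|j140 + 32.3| = √(140² + 32.3²) = 143.7
|j140 + 590| = √(140² + 590²) = 606.4
|H(j140)| = 19 × 140 / (143.7 × 606.4) = 0.030531
20 log₁₀(0.030531) = -30.31 dB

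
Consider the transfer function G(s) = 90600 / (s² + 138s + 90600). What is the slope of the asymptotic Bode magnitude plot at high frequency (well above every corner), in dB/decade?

With 0 zeros and 2 poles, the high-frequency asymptotic slope is 20 × (0 − 2) = -40 dB/decade.

-40 dB/decade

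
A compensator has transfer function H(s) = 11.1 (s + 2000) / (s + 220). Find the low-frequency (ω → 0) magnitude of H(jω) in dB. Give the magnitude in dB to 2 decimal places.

H(0) = 11.1 × 2000 / 220 = 100.91
20 log₁₀(100.91) = 40.079 dB

40.08 dB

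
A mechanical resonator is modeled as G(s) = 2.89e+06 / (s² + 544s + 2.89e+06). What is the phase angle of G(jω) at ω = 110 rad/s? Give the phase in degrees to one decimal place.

∠[(j110)² + 544(j110) + 2.89e+06] = ∠[2.8779e+06 + j59840] = 1.19°
∠G(j110) = −1.19° = -1.19°

-1.2°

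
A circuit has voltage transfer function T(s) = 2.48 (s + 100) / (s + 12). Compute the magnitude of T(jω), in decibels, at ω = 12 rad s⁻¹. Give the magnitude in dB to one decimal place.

|j12 + 100| = √(12² + 100²) = 100.7
|j12 + 12| = √(12² + 12²) = 16.97
|T(j12)| = 2.48 × 100.7 / 16.97 = 14.718
20 log₁₀(14.718) = 23.36 dB

23.4 dB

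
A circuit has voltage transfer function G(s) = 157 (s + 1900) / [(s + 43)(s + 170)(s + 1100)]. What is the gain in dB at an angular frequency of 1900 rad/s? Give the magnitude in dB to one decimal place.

-85.5 dB

|j1900 + 1900| = √(1900² + 1900²) = 2687
|j1900 + 43| = √(1900² + 43²) = 1900
|j1900 + 170| = √(1900² + 170²) = 1908
|j1900 + 1100| = √(1900² + 1100²) = 2195
|G(j1900)| = 157 × 2687 / (1900 × 1908 × 2195) = 5.3002e-05
20 log₁₀(5.3002e-05) = -85.51 dB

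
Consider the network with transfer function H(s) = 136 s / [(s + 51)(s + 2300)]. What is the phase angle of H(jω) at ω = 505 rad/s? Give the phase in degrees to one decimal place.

∠(j505) = 90.00°
∠(j505 + 51) = arctan(505/51) = 84.23°
∠(j505 + 2300) = arctan(505/2300) = 12.38°
∠H(j505) = 90.00° − (84.23° + 12.38°) = -6.62°

-6.6°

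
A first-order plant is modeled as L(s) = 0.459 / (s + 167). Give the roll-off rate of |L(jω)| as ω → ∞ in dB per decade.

With 0 zeros and 1 pole, the high-frequency asymptotic slope is 20 × (0 − 1) = -20 dB/decade.

-20 dB/decade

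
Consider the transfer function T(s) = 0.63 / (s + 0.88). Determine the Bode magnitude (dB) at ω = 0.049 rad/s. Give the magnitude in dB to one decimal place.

-2.9 dB

|j0.049 + 0.88| = √(0.049² + 0.88²) = 0.8814
|T(j0.049)| = 0.63 / 0.8814 = 0.7148
20 log₁₀(0.7148) = -2.92 dB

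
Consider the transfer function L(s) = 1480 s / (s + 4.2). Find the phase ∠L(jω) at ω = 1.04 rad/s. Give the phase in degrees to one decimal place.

76.1 deg

∠(j1.04) = 90.00°
∠(j1.04 + 4.2) = arctan(1.04/4.2) = 13.91°
∠L(j1.04) = 90.00° − 13.91° = 76.09°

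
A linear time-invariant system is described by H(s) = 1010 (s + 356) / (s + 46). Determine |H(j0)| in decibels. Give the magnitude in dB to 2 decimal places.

H(0) = 1010 × 356 / 46 = 7816.5
20 log₁₀(7816.5) = 77.860 dB

77.86 dB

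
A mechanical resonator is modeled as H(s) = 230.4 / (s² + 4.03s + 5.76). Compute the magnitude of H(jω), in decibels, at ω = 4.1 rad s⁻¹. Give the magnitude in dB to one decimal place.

21.3 dB

|(j4.1)² + 4.03(j4.1) + 5.76| = |-11.05 + j16.523| = 19.88
|H(j4.1)| = 230.4 / 19.88 = 11.591
20 log₁₀(11.591) = 21.28 dB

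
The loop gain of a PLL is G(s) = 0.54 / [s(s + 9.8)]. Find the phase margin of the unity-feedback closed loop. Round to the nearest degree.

Gain crossover: |G(jω)| = 1 at ω ≈ 0.0551 rad s⁻¹.
∠G(j0.0551) = −90° − arctan(0.0551/9.8) ≈ -90.32°
PM = 180° + (-90.32°) = 89.68°

90°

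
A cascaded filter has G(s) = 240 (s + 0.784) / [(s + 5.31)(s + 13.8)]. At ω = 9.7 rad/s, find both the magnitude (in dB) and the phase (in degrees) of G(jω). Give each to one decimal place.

|j9.7 + 0.784| = √(9.7² + 0.784²) = 9.732
|j9.7 + 5.31| = √(9.7² + 5.31²) = 11.06
|j9.7 + 13.8| = √(9.7² + 13.8²) = 16.87
|G(j9.7)| = 240 × 9.732 / (11.06 × 16.87) = 12.521
20 log₁₀(12.521) = 21.95 dB
∠(j9.7 + 0.784) = arctan(9.7/0.784) = 85.38°
∠(j9.7 + 5.31) = arctan(9.7/5.31) = 61.30°
∠(j9.7 + 13.8) = arctan(9.7/13.8) = 35.10°
∠G(j9.7) = 85.38° − (61.30° + 35.10°) = -11.03°

|G| = 22.0 dB, ∠G = -11.0°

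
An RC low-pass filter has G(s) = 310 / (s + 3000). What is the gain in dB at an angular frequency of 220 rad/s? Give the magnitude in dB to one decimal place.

|j220 + 3000| = √(220² + 3000²) = 3008
|G(j220)| = 310 / 3008 = 0.10306
20 log₁₀(0.10306) = -19.74 dB

-19.7 dB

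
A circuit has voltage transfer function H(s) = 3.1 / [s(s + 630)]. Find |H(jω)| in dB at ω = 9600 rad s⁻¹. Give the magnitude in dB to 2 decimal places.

-149.48 dB

|j9600 + 630| = √(9600² + 630²) = 9621
|j9600| = 9600
|H(j9600)| = 3.1 / (9621 × 9600) = 3.3565e-08
20 log₁₀(3.3565e-08) = -149.482 dB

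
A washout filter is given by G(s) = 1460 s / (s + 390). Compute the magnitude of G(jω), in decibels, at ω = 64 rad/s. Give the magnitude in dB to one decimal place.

47.5 dB

|j64| = 64
|j64 + 390| = √(64² + 390²) = 395.2
|G(j64)| = 1460 × 64 / 395.2 = 236.43
20 log₁₀(236.43) = 47.47 dB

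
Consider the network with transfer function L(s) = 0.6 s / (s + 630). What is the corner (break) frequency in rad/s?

630 rad/s

The single real pole at s = −630 gives a corner at ω = 630 rad/s.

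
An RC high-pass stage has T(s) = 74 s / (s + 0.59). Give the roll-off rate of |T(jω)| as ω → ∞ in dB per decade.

With 1 zero and 1 pole, the high-frequency asymptotic slope is 20 × (1 − 1) = 0 dB/decade.

0 dB/decade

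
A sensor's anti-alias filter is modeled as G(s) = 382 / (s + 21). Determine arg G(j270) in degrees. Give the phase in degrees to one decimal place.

-85.6 deg

∠(j270 + 21) = arctan(270/21) = 85.55°
∠G(j270) = −85.55° = -85.55°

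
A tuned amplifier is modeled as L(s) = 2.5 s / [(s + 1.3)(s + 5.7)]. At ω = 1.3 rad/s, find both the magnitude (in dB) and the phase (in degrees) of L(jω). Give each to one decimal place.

|j1.3| = 1.3
|j1.3 + 1.3| = √(1.3² + 1.3²) = 1.838
|j1.3 + 5.7| = √(1.3² + 5.7²) = 5.846
|L(j1.3)| = 2.5 × 1.3 / (1.838 × 5.846) = 0.30237
20 log₁₀(0.30237) = -10.39 dB
∠(j1.3) = 90.00°
∠(j1.3 + 1.3) = arctan(1.3/1.3) = 45.00°
∠(j1.3 + 5.7) = arctan(1.3/5.7) = 12.85°
∠L(j1.3) = 90.00° − (45.00° + 12.85°) = 32.15°

|L| = -10.4 dB, ∠L = 32.2°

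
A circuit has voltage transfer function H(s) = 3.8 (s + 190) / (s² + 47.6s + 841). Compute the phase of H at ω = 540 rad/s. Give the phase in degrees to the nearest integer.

∠(j540 + 190) = arctan(540/190) = 70.62°
∠[(j540)² + 47.6(j540) + 841] = ∠[-2.9076e+05 + j25704] = 174.95°
∠H(j540) = 70.62° − 174.95° = -104.33°

-104°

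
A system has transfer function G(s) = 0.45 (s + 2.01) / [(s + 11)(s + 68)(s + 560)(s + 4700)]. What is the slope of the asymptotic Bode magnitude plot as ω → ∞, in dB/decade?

-60 dB/decade

With 1 zero and 4 poles, the high-frequency asymptotic slope is 20 × (1 − 4) = -60 dB/decade.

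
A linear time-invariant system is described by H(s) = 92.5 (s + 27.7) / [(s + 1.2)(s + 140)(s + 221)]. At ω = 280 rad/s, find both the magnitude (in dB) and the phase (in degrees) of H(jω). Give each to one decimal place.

|H| = -61.6 dB, ∠H = -120.6°

|j280 + 27.7| = √(280² + 27.7²) = 281.4
|j280 + 1.2| = √(280² + 1.2²) = 280
|j280 + 140| = √(280² + 140²) = 313
|j280 + 221| = √(280² + 221²) = 356.7
|H(j280)| = 92.5 × 281.4 / (280 × 313 × 356.7) = 0.00083239
20 log₁₀(0.00083239) = -61.59 dB
∠(j280 + 27.7) = arctan(280/27.7) = 84.35°
∠(j280 + 1.2) = arctan(280/1.2) = 89.75°
∠(j280 + 140) = arctan(280/140) = 63.43°
∠(j280 + 221) = arctan(280/221) = 51.72°
∠H(j280) = 84.35° − (89.75° + 63.43° + 51.72°) = -120.56°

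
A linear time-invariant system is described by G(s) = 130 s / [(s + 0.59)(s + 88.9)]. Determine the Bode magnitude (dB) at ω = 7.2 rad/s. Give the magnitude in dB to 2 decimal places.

|j7.2| = 7.2
|j7.2 + 0.59| = √(7.2² + 0.59²) = 7.224
|j7.2 + 88.9| = √(7.2² + 88.9²) = 89.19
|G(j7.2)| = 130 × 7.2 / (7.224 × 89.19) = 1.4527
20 log₁₀(1.4527) = 3.243 dB

3.24 dB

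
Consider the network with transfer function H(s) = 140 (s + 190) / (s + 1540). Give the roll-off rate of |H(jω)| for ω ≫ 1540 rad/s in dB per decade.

0 dB/decade

With 1 zero and 1 pole, the high-frequency asymptotic slope is 20 × (1 − 1) = 0 dB/decade.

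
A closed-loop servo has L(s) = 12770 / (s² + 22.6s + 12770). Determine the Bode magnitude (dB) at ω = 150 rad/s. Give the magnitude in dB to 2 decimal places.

1.86 dB

|(j150)² + 22.6(j150) + 12770| = |-9730 + j3390| = 1.03e+04
|L(j150)| = 12770 / 1.03e+04 = 1.2394
20 log₁₀(1.2394) = 1.864 dB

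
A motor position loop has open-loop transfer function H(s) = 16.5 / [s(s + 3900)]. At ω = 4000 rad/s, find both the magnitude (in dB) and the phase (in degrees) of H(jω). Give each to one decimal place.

|j4000 + 3900| = √(4000² + 3900²) = 5587
|j4000| = 4000
|H(j4000)| = 16.5 / (5587 × 4000) = 7.3838e-07
20 log₁₀(7.3838e-07) = -122.63 dB
∠(j4000 + 3900) = arctan(4000/3900) = 45.73°
∠(j4000) = 90.00°
∠H(j4000) = − (45.73° + 90.00°) = -135.73°

|H| = -122.6 dB, ∠H = -135.7 deg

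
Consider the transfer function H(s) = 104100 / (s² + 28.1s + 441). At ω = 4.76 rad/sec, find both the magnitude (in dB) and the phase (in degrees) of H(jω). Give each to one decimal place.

|(j4.76)² + 28.1(j4.76) + 441| = |418.34 + j133.76| = 439.2
|H(j4.76)| = 104100 / 439.2 = 237.02
20 log₁₀(237.02) = 47.50 dB
∠[(j4.76)² + 28.1(j4.76) + 441] = ∠[418.34 + j133.76] = 17.73°
∠H(j4.76) = −17.73° = -17.73°

|H| = 47.5 dB, ∠H = -17.7 deg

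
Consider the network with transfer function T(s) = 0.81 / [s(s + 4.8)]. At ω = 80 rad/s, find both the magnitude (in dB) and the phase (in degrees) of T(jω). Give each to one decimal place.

|T| = -78.0 dB, ∠T = -176.6°

|j80 + 4.8| = √(80² + 4.8²) = 80.14
|j80| = 80
|T(j80)| = 0.81 / (80.14 × 80) = 0.00012634
20 log₁₀(0.00012634) = -77.97 dB
∠(j80 + 4.8) = arctan(80/4.8) = 86.57°
∠(j80) = 90.00°
∠T(j80) = − (86.57° + 90.00°) = -176.57°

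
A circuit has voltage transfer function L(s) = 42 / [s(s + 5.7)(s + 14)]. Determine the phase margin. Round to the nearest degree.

Gain crossover: |L(jω)| = 1 at ω ≈ 0.524 rad/s.
∠L(j0.524) = −90° − arctan(0.524/5.7) − arctan(0.524/14) ≈ -97.39°
PM = 180° + (-97.39°) = 82.61°

83°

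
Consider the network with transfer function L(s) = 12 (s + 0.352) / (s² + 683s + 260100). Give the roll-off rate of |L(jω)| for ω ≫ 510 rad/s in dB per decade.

With 1 zero and 2 poles, the high-frequency asymptotic slope is 20 × (1 − 2) = -20 dB/decade.

-20 dB/decade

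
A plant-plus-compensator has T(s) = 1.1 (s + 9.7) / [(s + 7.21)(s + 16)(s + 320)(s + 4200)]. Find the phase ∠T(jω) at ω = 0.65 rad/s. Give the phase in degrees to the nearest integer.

∠(j0.65 + 9.7) = arctan(0.65/9.7) = 3.83°
∠(j0.65 + 7.21) = arctan(0.65/7.21) = 5.15°
∠(j0.65 + 16) = arctan(0.65/16) = 2.33°
∠(j0.65 + 320) = arctan(0.65/320) = 0.12°
∠(j0.65 + 4200) = arctan(0.65/4200) = 0.01°
∠T(j0.65) = 3.83° − (5.15° + 2.33° + 0.12° + 0.01°) = -3.77°

-4°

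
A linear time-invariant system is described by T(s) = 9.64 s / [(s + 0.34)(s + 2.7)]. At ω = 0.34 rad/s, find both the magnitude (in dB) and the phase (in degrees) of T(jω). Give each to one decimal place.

|j0.34| = 0.34
|j0.34 + 0.34| = √(0.34² + 0.34²) = 0.4808
|j0.34 + 2.7| = √(0.34² + 2.7²) = 2.721
|T(j0.34)| = 9.64 × 0.34 / (0.4808 × 2.721) = 2.5049
20 log₁₀(2.5049) = 7.98 dB
∠(j0.34) = 90.00°
∠(j0.34 + 0.34) = arctan(0.34/0.34) = 45.00°
∠(j0.34 + 2.7) = arctan(0.34/2.7) = 7.18°
∠T(j0.34) = 90.00° − (45.00° + 7.18°) = 37.82°

|T| = 8.0 dB, ∠T = 37.8°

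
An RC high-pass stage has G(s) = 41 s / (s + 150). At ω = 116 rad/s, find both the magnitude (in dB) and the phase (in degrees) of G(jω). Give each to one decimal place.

|G| = 28.0 dB, ∠G = 52.3 deg

|j116| = 116
|j116 + 150| = √(116² + 150²) = 189.6
|G(j116)| = 41 × 116 / 189.6 = 25.082
20 log₁₀(25.082) = 27.99 dB
∠(j116) = 90.00°
∠(j116 + 150) = arctan(116/150) = 37.72°
∠G(j116) = 90.00° − 37.72° = 52.28°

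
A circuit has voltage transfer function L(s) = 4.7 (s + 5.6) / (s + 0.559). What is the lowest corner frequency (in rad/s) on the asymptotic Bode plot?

0.559 rad/s

Break frequencies occur at each pole and zero magnitude: 0.559 rad/s, 5.6 rad/s.
The lowest is 0.559 rad/s.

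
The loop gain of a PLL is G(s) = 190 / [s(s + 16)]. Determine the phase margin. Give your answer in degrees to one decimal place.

57.9°

Gain crossover: |G(jω)| = 1 at ω ≈ 10.1 rad/s.
∠G(j10.1) = −90° − arctan(10.1/16) ≈ -122.15°
PM = 180° + (-122.15°) = 57.85°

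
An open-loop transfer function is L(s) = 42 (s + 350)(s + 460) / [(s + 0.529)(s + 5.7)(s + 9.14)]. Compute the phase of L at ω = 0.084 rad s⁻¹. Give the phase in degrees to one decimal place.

∠(j0.084 + 350) = arctan(0.084/350) = 0.01°
∠(j0.084 + 460) = arctan(0.084/460) = 0.01°
∠(j0.084 + 0.529) = arctan(0.084/0.529) = 9.02°
∠(j0.084 + 5.7) = arctan(0.084/5.7) = 0.84°
∠(j0.084 + 9.14) = arctan(0.084/9.14) = 0.53°
∠L(j0.084) = 0.01° + 0.01° − (9.02° + 0.84° + 0.53°) = -10.37°

-10.4°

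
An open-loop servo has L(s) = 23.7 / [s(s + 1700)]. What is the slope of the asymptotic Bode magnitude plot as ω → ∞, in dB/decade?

-40 dB/decade

With 0 zeros and 2 poles, the high-frequency asymptotic slope is 20 × (0 − 2) = -40 dB/decade.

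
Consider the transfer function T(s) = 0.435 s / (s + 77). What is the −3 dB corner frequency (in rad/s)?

For a single-pole high-pass, the −3 dB point is at the pole: ω = 77 rad/s.

77 rad/s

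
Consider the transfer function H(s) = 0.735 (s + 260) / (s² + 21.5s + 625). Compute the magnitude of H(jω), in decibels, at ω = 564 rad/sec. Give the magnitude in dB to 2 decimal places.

|j564 + 260| = √(564² + 260²) = 621
|(j564)² + 21.5(j564) + 625| = |-3.1747e+05 + j12126| = 3.177e+05
|H(j564)| = 0.735 × 621 / 3.177e+05 = 0.0014368
20 log₁₀(0.0014368) = -56.852 dB

-56.85 dB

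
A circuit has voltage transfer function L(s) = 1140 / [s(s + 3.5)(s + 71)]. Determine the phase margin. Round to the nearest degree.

44°

Gain crossover: |L(jω)| = 1 at ω ≈ 3.32 rad/sec.
∠L(j3.32) = −90° − arctan(3.32/3.5) − arctan(3.32/71) ≈ -136.20°
PM = 180° + (-136.20°) = 43.80°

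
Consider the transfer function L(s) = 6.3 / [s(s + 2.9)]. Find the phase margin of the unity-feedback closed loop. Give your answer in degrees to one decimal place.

Gain crossover: |L(jω)| = 1 at ω ≈ 1.84 rad/s.
∠L(j1.84) = −90° − arctan(1.84/2.9) ≈ -122.33°
PM = 180° + (-122.33°) = 57.67°

57.7°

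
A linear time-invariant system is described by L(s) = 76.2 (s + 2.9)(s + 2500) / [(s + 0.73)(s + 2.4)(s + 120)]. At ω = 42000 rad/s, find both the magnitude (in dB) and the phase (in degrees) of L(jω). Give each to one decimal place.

|L| = -54.8 dB, ∠L = -93.2 deg

|j42000 + 2.9| = √(42000² + 2.9²) = 4.2e+04
|j42000 + 2500| = √(42000² + 2500²) = 4.207e+04
|j42000 + 0.73| = √(42000² + 0.73²) = 4.2e+04
|j42000 + 2.4| = √(42000² + 2.4²) = 4.2e+04
|j42000 + 120| = √(42000² + 120²) = 4.2e+04
|L(j42000)| = 76.2 × 4.2e+04 × 4.207e+04 / (4.2e+04 × 4.2e+04 × 4.2e+04) = 0.0018175
20 log₁₀(0.0018175) = -54.81 dB
∠(j42000 + 2.9) = arctan(42000/2.9) = 90.00°
∠(j42000 + 2500) = arctan(42000/2500) = 86.59°
∠(j42000 + 0.73) = arctan(42000/0.73) = 90.00°
∠(j42000 + 2.4) = arctan(42000/2.4) = 90.00°
∠(j42000 + 120) = arctan(42000/120) = 89.84°
∠L(j42000) = 90.00° + 86.59° − (90.00° + 90.00° + 89.84°) = -93.24°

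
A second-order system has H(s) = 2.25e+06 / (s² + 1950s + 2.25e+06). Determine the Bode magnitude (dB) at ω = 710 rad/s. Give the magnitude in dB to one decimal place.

|(j710)² + 1950(j710) + 2.25e+06| = |1.7459e+06 + j1.3845e+06| = 2.228e+06
|H(j710)| = 2.25e+06 / 2.228e+06 = 1.0098
20 log₁₀(1.0098) = 0.08 dB

0.1 dB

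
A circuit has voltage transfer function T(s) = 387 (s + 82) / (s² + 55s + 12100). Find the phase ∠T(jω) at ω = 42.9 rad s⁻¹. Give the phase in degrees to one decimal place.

∠(j42.9 + 82) = arctan(42.9/82) = 27.62°
∠[(j42.9)² + 55(j42.9) + 12100] = ∠[10260 + j2359.5] = 12.95°
∠T(j42.9) = 27.62° − 12.95° = 14.67°

14.7°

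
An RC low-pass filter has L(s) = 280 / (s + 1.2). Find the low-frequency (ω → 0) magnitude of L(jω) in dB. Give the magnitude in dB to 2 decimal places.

L(0) = 280 / 1.2 = 233.33
20 log₁₀(233.33) = 47.360 dB

47.36 dB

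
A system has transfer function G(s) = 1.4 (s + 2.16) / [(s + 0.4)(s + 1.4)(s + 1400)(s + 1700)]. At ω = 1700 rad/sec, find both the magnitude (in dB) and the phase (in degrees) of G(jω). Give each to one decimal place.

|j1700 + 2.16| = √(1700² + 2.16²) = 1700
|j1700 + 0.4| = √(1700² + 0.4²) = 1700
|j1700 + 1.4| = √(1700² + 1.4²) = 1700
|j1700 + 1400| = √(1700² + 1400²) = 2202
|j1700 + 1700| = √(1700² + 1700²) = 2404
|G(j1700)| = 1.4 × 1700 / (1700 × 1700 × 2202 × 2404) = 1.5554e-10
20 log₁₀(1.5554e-10) = -196.16 dB
∠(j1700 + 2.16) = arctan(1700/2.16) = 89.93°
∠(j1700 + 0.4) = arctan(1700/0.4) = 89.99°
∠(j1700 + 1.4) = arctan(1700/1.4) = 89.95°
∠(j1700 + 1400) = arctan(1700/1400) = 50.53°
∠(j1700 + 1700) = arctan(1700/1700) = 45.00°
∠G(j1700) = 89.93° − (89.99° + 89.95° + 50.53° + 45.00°) = -185.54°

|G| = -196.2 dB, ∠G = -185.5°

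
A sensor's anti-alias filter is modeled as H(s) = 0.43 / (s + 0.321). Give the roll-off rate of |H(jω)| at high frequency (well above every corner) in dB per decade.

-20 dB/decade

With 0 zeros and 1 pole, the high-frequency asymptotic slope is 20 × (0 − 1) = -20 dB/decade.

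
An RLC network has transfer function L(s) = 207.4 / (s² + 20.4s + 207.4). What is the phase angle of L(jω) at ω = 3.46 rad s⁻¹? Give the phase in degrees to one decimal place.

∠[(j3.46)² + 20.4(j3.46) + 207.4] = ∠[195.43 + j70.584] = 19.86°
∠L(j3.46) = −19.86° = -19.86°

-19.9 deg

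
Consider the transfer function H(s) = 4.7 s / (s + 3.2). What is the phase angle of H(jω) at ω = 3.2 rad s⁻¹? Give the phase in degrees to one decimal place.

∠(j3.2) = 90.00°
∠(j3.2 + 3.2) = arctan(3.2/3.2) = 45.00°
∠H(j3.2) = 90.00° − 45.00° = 45.00°

45.0 deg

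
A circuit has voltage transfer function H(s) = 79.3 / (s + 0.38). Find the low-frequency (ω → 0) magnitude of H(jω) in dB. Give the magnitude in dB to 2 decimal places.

H(0) = 79.3 / 0.38 = 208.68
20 log₁₀(208.68) = 46.390 dB

46.39 dB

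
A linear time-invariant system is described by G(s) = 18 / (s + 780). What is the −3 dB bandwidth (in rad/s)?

For a single-pole low-pass, the −3 dB point is at the pole: ω = 780 rad/s.

780 rad/s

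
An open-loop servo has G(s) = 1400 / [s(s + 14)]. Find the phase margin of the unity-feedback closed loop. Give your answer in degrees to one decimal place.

21.2°

Gain crossover: |G(jω)| = 1 at ω ≈ 36.1 rad/s.
∠G(j36.1) = −90° − arctan(36.1/14) ≈ -158.82°
PM = 180° + (-158.82°) = 21.18°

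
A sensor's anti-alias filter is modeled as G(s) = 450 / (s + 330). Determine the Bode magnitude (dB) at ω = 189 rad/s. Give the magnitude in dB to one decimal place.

|j189 + 330| = √(189² + 330²) = 380.3
|G(j189)| = 450 / 380.3 = 1.1833
20 log₁₀(1.1833) = 1.46 dB

1.5 dB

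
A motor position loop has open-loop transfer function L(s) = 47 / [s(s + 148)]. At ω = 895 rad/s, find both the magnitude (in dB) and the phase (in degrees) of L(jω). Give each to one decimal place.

|j895 + 148| = √(895² + 148²) = 907.2
|j895| = 895
|L(j895)| = 47 / (907.2 × 895) = 5.7889e-05
20 log₁₀(5.7889e-05) = -84.75 dB
∠(j895 + 148) = arctan(895/148) = 80.61°
∠(j895) = 90.00°
∠L(j895) = − (80.61° + 90.00°) = -170.61°

|L| = -84.7 dB, ∠L = -170.6°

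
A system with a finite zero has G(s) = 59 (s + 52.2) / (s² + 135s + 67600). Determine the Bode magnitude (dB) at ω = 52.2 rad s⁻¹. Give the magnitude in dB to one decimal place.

|j52.2 + 52.2| = √(52.2² + 52.2²) = 73.82
|(j52.2)² + 135(j52.2) + 67600| = |64875 + j7047| = 6.526e+04
|G(j52.2)| = 59 × 73.82 / 6.526e+04 = 0.066744
20 log₁₀(0.066744) = -23.51 dB

-23.5 dB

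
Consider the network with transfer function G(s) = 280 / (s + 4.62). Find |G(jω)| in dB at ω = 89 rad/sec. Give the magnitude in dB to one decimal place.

|j89 + 4.62| = √(89² + 4.62²) = 89.12
|G(j89)| = 280 / 89.12 = 3.1418
20 log₁₀(3.1418) = 9.94 dB

9.9 dB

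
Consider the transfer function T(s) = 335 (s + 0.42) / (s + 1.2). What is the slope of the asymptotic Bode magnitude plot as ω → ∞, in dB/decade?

With 1 zero and 1 pole, the high-frequency asymptotic slope is 20 × (1 − 1) = 0 dB/decade.

0 dB/decade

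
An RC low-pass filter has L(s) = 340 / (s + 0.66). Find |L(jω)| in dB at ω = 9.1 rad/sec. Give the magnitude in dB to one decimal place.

|j9.1 + 0.66| = √(9.1² + 0.66²) = 9.124
|L(j9.1)| = 340 / 9.124 = 37.265
20 log₁₀(37.265) = 31.43 dB

31.4 dB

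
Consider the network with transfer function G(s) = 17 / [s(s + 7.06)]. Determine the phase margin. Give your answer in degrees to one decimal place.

Gain crossover: |G(jω)| = 1 at ω ≈ 2.29 rad/s.
∠G(j2.29) = −90° − arctan(2.29/7.06) ≈ -107.97°
PM = 180° + (-107.97°) = 72.03°

72.0°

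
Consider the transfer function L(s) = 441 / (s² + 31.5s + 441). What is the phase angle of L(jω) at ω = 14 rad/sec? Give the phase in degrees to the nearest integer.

∠[(j14)² + 31.5(j14) + 441] = ∠[245 + j441] = 60.95°
∠L(j14) = −60.95° = -60.95°

-61°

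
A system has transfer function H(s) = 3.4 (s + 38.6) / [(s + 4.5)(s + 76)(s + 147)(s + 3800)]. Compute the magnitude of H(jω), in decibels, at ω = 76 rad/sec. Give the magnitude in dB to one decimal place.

|j76 + 38.6| = √(76² + 38.6²) = 85.24
|j76 + 4.5| = √(76² + 4.5²) = 76.13
|j76 + 76| = √(76² + 76²) = 107.5
|j76 + 147| = √(76² + 147²) = 165.5
|j76 + 3800| = √(76² + 3800²) = 3801
|H(j76)| = 3.4 × 85.24 / (76.13 × 107.5 × 165.5 × 3801) = 5.6311e-08
20 log₁₀(5.6311e-08) = -144.99 dB

-145.0 dB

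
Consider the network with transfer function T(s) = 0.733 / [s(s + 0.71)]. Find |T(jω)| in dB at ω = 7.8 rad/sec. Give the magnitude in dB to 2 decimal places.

-38.42 dB

|j7.8 + 0.71| = √(7.8² + 0.71²) = 7.832
|j7.8| = 7.8
|T(j7.8)| = 0.733 / (7.832 × 7.8) = 0.011998
20 log₁₀(0.011998) = -38.418 dB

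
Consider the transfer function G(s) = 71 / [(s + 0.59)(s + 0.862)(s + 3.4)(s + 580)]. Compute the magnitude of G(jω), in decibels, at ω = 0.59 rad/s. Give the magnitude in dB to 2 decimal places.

-27.81 dB

|j0.59 + 0.59| = √(0.59² + 0.59²) = 0.8344
|j0.59 + 0.862| = √(0.59² + 0.862²) = 1.045
|j0.59 + 3.4| = √(0.59² + 3.4²) = 3.451
|j0.59 + 580| = √(0.59² + 580²) = 580
|G(j0.59)| = 71 / (0.8344 × 1.045 × 3.451 × 580) = 0.040701
20 log₁₀(0.040701) = -27.808 dB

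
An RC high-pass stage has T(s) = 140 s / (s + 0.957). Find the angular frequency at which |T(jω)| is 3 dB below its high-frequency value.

0.957 rad/s

For a single-pole high-pass, the −3 dB point is at the pole: ω = 0.957 rad/s.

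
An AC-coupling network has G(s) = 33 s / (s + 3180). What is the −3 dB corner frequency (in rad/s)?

3180 rad/s

For a single-pole high-pass, the −3 dB point is at the pole: ω = 3180 rad/s.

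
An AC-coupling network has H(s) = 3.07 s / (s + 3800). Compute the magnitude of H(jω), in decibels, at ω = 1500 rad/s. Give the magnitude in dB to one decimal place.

1.0 dB

|j1500| = 1500
|j1500 + 3800| = √(1500² + 3800²) = 4085
|H(j1500)| = 3.07 × 1500 / 4085 = 1.1272
20 log₁₀(1.1272) = 1.04 dB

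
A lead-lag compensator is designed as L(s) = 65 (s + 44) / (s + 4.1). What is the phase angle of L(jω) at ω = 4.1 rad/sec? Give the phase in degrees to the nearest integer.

-40°

∠(j4.1 + 44) = arctan(4.1/44) = 5.32°
∠(j4.1 + 4.1) = arctan(4.1/4.1) = 45.00°
∠L(j4.1) = 5.32° − 45.00° = -39.68°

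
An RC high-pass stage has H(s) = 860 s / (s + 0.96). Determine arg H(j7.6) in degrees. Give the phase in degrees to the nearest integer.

7°

∠(j7.6) = 90.00°
∠(j7.6 + 0.96) = arctan(7.6/0.96) = 82.80°
∠H(j7.6) = 90.00° − 82.80° = 7.20°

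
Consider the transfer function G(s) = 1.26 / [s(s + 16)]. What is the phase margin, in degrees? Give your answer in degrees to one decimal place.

Gain crossover: |G(jω)| = 1 at ω ≈ 0.0787 rad s⁻¹.
∠G(j0.0787) = −90° − arctan(0.0787/16) ≈ -90.28°
PM = 180° + (-90.28°) = 89.72°

89.7°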